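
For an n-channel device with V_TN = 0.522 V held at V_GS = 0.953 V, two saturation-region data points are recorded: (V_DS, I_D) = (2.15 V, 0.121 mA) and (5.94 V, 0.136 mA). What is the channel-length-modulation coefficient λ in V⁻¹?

With V_GS fixed, I_D ∝ (1 + λ V_DS) in saturation, so I_D2/I_D1 = (1 + λ V_DS2)/(1 + λ V_DS1).
0.136/0.121 = 1.124 = (1 + 5.94 λ)/(1 + 2.15 λ).
Solving: λ (I_D1 V_DS2 − I_D2 V_DS1) = I_D2 − I_D1, so λ = (0.136 − 0.121) / (0.121 × 5.94 − 0.136 × 2.15) = 0.015 / 0.426 = 0.0352 V⁻¹.

λ = 0.0352 V⁻¹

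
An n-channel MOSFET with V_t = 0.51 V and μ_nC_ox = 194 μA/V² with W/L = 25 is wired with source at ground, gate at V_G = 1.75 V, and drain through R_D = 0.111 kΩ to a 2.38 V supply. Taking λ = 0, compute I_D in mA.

I_D = 3.73 mA

V_GS = V_G = 1.75 V, so V_ov = 1.75 − 0.51 = 1.24 V.
k_n = μ_nC_ox · (W/L) = 4.85 mA/V².
Assume saturation: I_D = ½ k_n V_ov² = 0.5 × 4.85 × 1.24² = 3.73 mA, giving V_DS = V_DD − I_D R_D = 2.38 − 3.73 × 0.111 = 1.97 V.
V_DS = 1.97 V ≥ V_ov = 1.24 V, confirming saturation.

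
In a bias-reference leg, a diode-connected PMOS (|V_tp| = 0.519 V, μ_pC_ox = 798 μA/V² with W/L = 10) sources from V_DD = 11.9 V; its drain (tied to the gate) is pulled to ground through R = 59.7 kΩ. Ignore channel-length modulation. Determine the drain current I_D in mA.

With gate tied to drain, V_SG = V_SD ≥ V_SG − |V_tp|, so the device is in saturation.
k_p = μ_pC_ox · (W/L) = 7.98 mA/V².
KCL at the drain: ½ k_p (V_SG − |V_tp|)² = (V_DD − V_SG)/R.
Let x = V_SG − 0.519. Then 238 x² + x − 11.38 = 0, giving x = 0.216 V (positive root), so V_SG = 0.735 V.
I_D = (V_DD − V_SG)/R = (11.9 − 0.735) / 59.7 = 0.187 mA.

I_D = 0.187 mA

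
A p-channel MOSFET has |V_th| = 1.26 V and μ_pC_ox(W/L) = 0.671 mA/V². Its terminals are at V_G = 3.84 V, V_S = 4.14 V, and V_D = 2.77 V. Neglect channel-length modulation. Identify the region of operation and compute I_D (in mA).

Cutoff; I_D = 0 mA

V_SG = V_S − V_G = 4.14 − 3.84 = 0.3 V; V_SD = V_S − V_D = 4.14 − 2.77 = 1.37 V.
V_SG = 0.3 V < |V_th| = 1.26 V, so the transistor is in cutoff.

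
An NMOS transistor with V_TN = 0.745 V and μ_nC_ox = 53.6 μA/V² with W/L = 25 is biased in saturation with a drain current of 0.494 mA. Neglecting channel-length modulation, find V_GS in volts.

k_n = μ_nC_ox · (W/L) = 1.34 mA/V².
In saturation I_D = ½ k_n (V_GS − V_TN)², so V_GS − V_TN = √(2 I_D / k_n) = √(2 × 0.494 / 1.34) = 0.859 V.
V_GS = 0.745 + 0.859 = 1.6 V.

V_GS = 1.60 V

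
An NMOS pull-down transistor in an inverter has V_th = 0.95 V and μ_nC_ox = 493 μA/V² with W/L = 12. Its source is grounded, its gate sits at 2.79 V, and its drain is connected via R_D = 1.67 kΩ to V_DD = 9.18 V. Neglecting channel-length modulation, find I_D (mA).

V_GS = V_G = 2.79 V, so V_ov = 2.79 − 0.95 = 1.84 V.
k_n = μ_nC_ox · (W/L) = 5.916 mA/V².
Assume saturation: I_D = ½ k_n V_ov² = 0.5 × 5.916 × 1.84² = 10 mA, giving V_DS = V_DD − I_D R_D = 9.18 − 10 × 1.67 = -7.54 V.
But -7.54 V < V_ov = 1.84 V, so the device is actually in triode.
In triode I_D = k_n[V_ov V_DS − ½ V_DS²] and I_D = (V_DD − V_DS)/R_D. Equating: 4.94 V_DS² − 19.18 V_DS + 9.18 = 0, giving V_DS = 0.559 V (the root below V_ov).
I_D = (9.18 − 0.559) / 1.67 = 5.16 mA.

I_D = 5.16 mA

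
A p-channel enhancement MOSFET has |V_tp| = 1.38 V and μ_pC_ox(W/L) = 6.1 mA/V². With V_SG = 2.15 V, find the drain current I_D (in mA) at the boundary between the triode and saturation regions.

At the boundary V_SD = V_ov = V_SG − |V_tp| = 2.15 − 1.38 = 0.77 V.
I_D = ½ k_p V_ov² = 0.5 × 6.1 × 0.77² = 1.81 mA.

I_D = 1.81 mA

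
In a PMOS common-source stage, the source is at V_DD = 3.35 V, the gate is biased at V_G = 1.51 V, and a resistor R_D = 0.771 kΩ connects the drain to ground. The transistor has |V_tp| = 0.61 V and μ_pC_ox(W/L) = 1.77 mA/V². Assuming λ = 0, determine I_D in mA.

V_SG = V_DD − V_G = 3.35 − 1.51 = 1.84 V, so V_ov = 1.84 − 0.61 = 1.23 V.
Assume saturation: I_D = ½ k_p V_ov² = 0.5 × 1.77 × 1.23² = 1.34 mA, giving V_SD = V_DD − I_D R_D = 3.35 − 1.34 × 0.771 = 2.32 V.
V_SD = 2.32 V ≥ V_ov = 1.23 V, confirming saturation.

I_D = 1.34 mA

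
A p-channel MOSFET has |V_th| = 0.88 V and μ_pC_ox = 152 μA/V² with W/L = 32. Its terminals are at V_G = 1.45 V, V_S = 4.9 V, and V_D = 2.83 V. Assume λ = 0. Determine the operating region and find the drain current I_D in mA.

V_SG = V_S − V_G = 4.9 − 1.45 = 3.45 V; V_SD = V_S − V_D = 4.9 − 2.83 = 2.07 V.
k_p = μ_pC_ox · (W/L) = 4.864 mA/V².
V_ov = V_SG − |V_th| = 3.45 − 0.88 = 2.57 V.
Since V_SD = 2.07 V < V_ov = 2.57 V, the device is in the triode region.
I_D = k_p [V_ov · V_SD − ½ V_SD²] = 4.864 × [2.57 × 2.07 − 0.5 × 2.07²] = 15.5 mA.

Triode; I_D = 15.5 mA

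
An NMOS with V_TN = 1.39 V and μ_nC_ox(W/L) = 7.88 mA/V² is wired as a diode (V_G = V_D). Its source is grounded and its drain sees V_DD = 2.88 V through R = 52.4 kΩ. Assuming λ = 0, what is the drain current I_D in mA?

I_D = 0.0269 mA

With gate tied to drain, V_GS = V_DS ≥ V_GS − V_TN, so the device is in saturation.
KCL at the drain: ½ k_n (V_GS − V_TN)² = (V_DD − V_GS)/R.
Let x = V_GS − 1.39. Then 206 x² + x − 1.49 = 0, giving x = 0.0826 V (positive root), so V_GS = 1.47 V.
I_D = (V_DD − V_GS)/R = (2.88 − 1.47) / 52.4 = 0.0269 mA.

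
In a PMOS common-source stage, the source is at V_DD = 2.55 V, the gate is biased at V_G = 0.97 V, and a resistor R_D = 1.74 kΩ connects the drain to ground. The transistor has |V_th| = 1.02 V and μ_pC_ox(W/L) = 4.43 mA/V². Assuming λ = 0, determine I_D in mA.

V_SG = V_DD − V_G = 2.55 − 0.97 = 1.58 V, so V_ov = 1.58 − 1.02 = 0.56 V.
Assume saturation: I_D = ½ k_p V_ov² = 0.5 × 4.43 × 0.56² = 0.695 mA, giving V_SD = V_DD − I_D R_D = 2.55 − 0.695 × 1.74 = 1.34 V.
V_SD = 1.34 V ≥ V_ov = 0.56 V, confirming saturation.

I_D = 0.695 mA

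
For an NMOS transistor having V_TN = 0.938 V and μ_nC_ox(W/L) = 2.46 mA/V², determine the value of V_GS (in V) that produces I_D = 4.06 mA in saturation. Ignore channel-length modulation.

In saturation I_D = ½ k_n (V_GS − V_TN)², so V_GS − V_TN = √(2 I_D / k_n) = √(2 × 4.06 / 2.46) = 1.82 V.
V_GS = 0.938 + 1.82 = 2.75 V.

V_GS = 2.75 V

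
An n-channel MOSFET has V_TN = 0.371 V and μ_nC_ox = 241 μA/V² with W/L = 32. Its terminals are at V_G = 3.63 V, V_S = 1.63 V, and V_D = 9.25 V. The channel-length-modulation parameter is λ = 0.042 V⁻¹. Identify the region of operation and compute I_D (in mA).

V_GS = V_G − V_S = 3.63 − 1.63 = 2 V; V_DS = V_D − V_S = 9.25 − 1.63 = 7.62 V.
k_n = μ_nC_ox · (W/L) = 7.712 mA/V².
V_ov = V_GS − V_TN = 2 − 0.371 = 1.63 V.
Since V_DS = 7.62 V ≥ V_ov = 1.63 V, the device is in saturation.
I_D = ½ k_n V_ov² (1 + λ V_DS) = 0.5 × 7.712 × 1.63² × (1 + 0.042 × 7.62) = 13.5 mA.

Saturation; I_D = 13.5 mA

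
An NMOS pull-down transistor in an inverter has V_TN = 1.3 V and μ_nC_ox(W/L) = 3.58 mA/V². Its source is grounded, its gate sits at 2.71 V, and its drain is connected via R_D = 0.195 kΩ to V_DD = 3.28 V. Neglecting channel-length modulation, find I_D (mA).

I_D = 3.56 mA

V_GS = V_G = 2.71 V, so V_ov = 2.71 − 1.3 = 1.41 V.
Assume saturation: I_D = ½ k_n V_ov² = 0.5 × 3.58 × 1.41² = 3.56 mA, giving V_DS = V_DD − I_D R_D = 3.28 − 3.56 × 0.195 = 2.59 V.
V_DS = 2.59 V ≥ V_ov = 1.41 V, confirming saturation.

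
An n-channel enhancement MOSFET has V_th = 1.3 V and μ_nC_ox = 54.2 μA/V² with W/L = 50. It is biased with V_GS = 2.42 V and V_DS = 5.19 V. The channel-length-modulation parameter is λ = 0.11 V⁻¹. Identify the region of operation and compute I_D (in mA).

Saturation; I_D = 2.67 mA

k_n = μ_nC_ox · (W/L) = 2.71 mA/V².
V_ov = V_GS − V_th = 2.42 − 1.3 = 1.12 V.
Since V_DS = 5.19 V ≥ V_ov = 1.12 V, the device is in saturation.
I_D = ½ k_n V_ov² (1 + λ V_DS) = 0.5 × 2.71 × 1.12² × (1 + 0.11 × 5.19) = 2.67 mA.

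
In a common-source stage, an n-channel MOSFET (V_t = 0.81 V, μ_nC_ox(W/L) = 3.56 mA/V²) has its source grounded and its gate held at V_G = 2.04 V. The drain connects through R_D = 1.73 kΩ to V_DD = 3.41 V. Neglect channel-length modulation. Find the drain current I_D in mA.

V_GS = V_G = 2.04 V, so V_ov = 2.04 − 0.81 = 1.23 V.
Assume saturation: I_D = ½ k_n V_ov² = 0.5 × 3.56 × 1.23² = 2.69 mA, giving V_DS = V_DD − I_D R_D = 3.41 − 2.69 × 1.73 = -1.25 V.
But -1.25 V < V_ov = 1.23 V, so the device is actually in triode.
In triode I_D = k_n[V_ov V_DS − ½ V_DS²] and I_D = (V_DD − V_DS)/R_D. Equating: 3.08 V_DS² − 8.575 V_DS + 3.41 = 0, giving V_DS = 0.481 V (the root below V_ov).
I_D = (3.41 − 0.481) / 1.73 = 1.69 mA.

I_D = 1.69 mA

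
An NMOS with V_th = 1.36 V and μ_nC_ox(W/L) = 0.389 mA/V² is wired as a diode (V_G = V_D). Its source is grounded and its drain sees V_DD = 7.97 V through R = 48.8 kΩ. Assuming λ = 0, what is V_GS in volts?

V_GS = 2.14 V

With gate tied to drain, V_GS = V_DS ≥ V_GS − V_th, so the device is in saturation.
KCL at the drain: ½ k_n (V_GS − V_th)² = (V_DD − V_GS)/R.
Let x = V_GS − 1.36. Then 9.49 x² + x − 6.61 = 0, giving x = 0.783 V (positive root), so V_GS = 2.14 V.
I_D = (V_DD − V_GS)/R = (7.97 − 2.14) / 48.8 = 0.119 mA.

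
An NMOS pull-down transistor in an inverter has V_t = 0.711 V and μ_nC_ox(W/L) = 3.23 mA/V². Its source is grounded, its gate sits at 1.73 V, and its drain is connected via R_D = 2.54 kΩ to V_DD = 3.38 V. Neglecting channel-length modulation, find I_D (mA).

I_D = 1.15 mA

V_GS = V_G = 1.73 V, so V_ov = 1.73 − 0.711 = 1.02 V.
Assume saturation: I_D = ½ k_n V_ov² = 0.5 × 3.23 × 1.02² = 1.68 mA, giving V_DS = V_DD − I_D R_D = 3.38 − 1.68 × 2.54 = -0.879 V.
But -0.879 V < V_ov = 1.02 V, so the device is actually in triode.
In triode I_D = k_n[V_ov V_DS − ½ V_DS²] and I_D = (V_DD − V_DS)/R_D. Equating: 4.1 V_DS² − 9.36 V_DS + 3.38 = 0, giving V_DS = 0.45 V (the root below V_ov).
I_D = (3.38 − 0.45) / 2.54 = 1.15 mA.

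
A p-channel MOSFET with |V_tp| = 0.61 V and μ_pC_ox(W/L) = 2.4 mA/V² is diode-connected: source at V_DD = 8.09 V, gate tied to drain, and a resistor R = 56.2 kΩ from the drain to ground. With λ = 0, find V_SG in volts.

V_SG = 0.936 V

With gate tied to drain, V_SG = V_SD ≥ V_SG − |V_tp|, so the device is in saturation.
KCL at the drain: ½ k_p (V_SG − |V_tp|)² = (V_DD − V_SG)/R.
Let x = V_SG − 0.61. Then 67.4 x² + x − 7.48 = 0, giving x = 0.326 V (positive root), so V_SG = 0.936 V.
I_D = (V_DD − V_SG)/R = (8.09 − 0.936) / 56.2 = 0.127 mA.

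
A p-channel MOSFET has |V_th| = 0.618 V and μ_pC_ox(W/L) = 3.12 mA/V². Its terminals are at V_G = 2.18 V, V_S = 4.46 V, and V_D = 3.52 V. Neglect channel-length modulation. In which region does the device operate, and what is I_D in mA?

Triode; I_D = 3.50 mA

V_SG = V_S − V_G = 4.46 − 2.18 = 2.28 V; V_SD = V_S − V_D = 4.46 − 3.52 = 0.94 V.
V_ov = V_SG − |V_th| = 2.28 − 0.618 = 1.66 V.
Since V_SD = 0.94 V < V_ov = 1.66 V, the device is in the triode region.
I_D = k_p [V_ov · V_SD − ½ V_SD²] = 3.12 × [1.66 × 0.94 − 0.5 × 0.94²] = 3.5 mA.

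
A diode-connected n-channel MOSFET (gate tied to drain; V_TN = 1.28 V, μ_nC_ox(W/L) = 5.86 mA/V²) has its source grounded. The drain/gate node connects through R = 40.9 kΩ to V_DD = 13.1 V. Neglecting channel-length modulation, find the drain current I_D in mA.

With gate tied to drain, V_GS = V_DS ≥ V_GS − V_TN, so the device is in saturation.
KCL at the drain: ½ k_n (V_GS − V_TN)² = (V_DD − V_GS)/R.
Let x = V_GS − 1.28. Then 120 x² + x − 11.82 = 0, giving x = 0.31 V (positive root), so V_GS = 1.59 V.
I_D = (V_DD − V_GS)/R = (13.1 − 1.59) / 40.9 = 0.281 mA.

I_D = 0.281 mA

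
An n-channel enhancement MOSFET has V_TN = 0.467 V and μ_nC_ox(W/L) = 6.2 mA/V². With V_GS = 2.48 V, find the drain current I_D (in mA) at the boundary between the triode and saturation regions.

I_D = 12.6 mA

At the boundary V_DS = V_ov = V_GS − V_TN = 2.48 − 0.467 = 2.01 V.
I_D = ½ k_n V_ov² = 0.5 × 6.2 × 2.01² = 12.6 mA.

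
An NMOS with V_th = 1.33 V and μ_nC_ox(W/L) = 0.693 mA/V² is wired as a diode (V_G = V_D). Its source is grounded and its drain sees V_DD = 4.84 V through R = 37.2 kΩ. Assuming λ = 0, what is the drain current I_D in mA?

I_D = 0.0813 mA

With gate tied to drain, V_GS = V_DS ≥ V_GS − V_th, so the device is in saturation.
KCL at the drain: ½ k_n (V_GS − V_th)² = (V_DD − V_GS)/R.
Let x = V_GS − 1.33. Then 12.9 x² + x − 3.51 = 0, giving x = 0.484 V (positive root), so V_GS = 1.81 V.
I_D = (V_DD − V_GS)/R = (4.84 − 1.81) / 37.2 = 0.0813 mA.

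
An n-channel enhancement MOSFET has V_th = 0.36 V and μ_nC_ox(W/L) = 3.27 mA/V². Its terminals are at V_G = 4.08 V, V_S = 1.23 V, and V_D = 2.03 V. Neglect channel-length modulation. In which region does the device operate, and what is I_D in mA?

Triode; I_D = 5.47 mA

V_GS = V_G − V_S = 4.08 − 1.23 = 2.85 V; V_DS = V_D − V_S = 2.03 − 1.23 = 0.8 V.
V_ov = V_GS − V_th = 2.85 − 0.36 = 2.49 V.
Since V_DS = 0.8 V < V_ov = 2.49 V, the device is in the triode region.
I_D = k_n [V_ov · V_DS − ½ V_DS²] = 3.27 × [2.49 × 0.8 − 0.5 × 0.8²] = 5.47 mA.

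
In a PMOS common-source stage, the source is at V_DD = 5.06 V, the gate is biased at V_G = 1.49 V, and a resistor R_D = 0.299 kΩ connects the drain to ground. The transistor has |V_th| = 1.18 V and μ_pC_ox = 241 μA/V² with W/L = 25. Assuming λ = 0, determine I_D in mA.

V_SG = V_DD − V_G = 5.06 − 1.49 = 3.57 V, so V_ov = 3.57 − 1.18 = 2.39 V.
k_p = μ_pC_ox · (W/L) = 6.025 mA/V².
Assume saturation: I_D = ½ k_p V_ov² = 0.5 × 6.025 × 2.39² = 17.2 mA, giving V_SD = V_DD − I_D R_D = 5.06 − 17.2 × 0.299 = -0.0851 V.
But -0.0851 V < V_ov = 2.39 V, so the device is actually in triode.
In triode I_D = k_p[V_ov V_SD − ½ V_SD²] and I_D = (V_DD − V_SD)/R_D. Equating: 0.901 V_SD² − 5.306 V_SD + 5.06 = 0, giving V_SD = 1.2 V (the root below V_ov).
I_D = (5.06 − 1.2) / 0.299 = 12.9 mA.

I_D = 12.9 mA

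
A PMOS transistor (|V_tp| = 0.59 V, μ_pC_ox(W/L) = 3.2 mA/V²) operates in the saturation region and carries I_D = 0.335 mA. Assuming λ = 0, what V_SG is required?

V_SG = 1.05 V

In saturation I_D = ½ k_p (V_SG − |V_tp|)², so V_SG − |V_tp| = √(2 I_D / k_p) = √(2 × 0.335 / 3.2) = 0.458 V.
V_SG = 0.59 + 0.458 = 1.05 V.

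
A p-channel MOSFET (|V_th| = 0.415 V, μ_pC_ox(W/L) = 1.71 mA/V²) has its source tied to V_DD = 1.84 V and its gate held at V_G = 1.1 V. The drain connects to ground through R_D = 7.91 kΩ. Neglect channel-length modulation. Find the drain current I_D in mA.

V_SG = V_DD − V_G = 1.84 − 1.1 = 0.74 V, so V_ov = 0.74 − 0.415 = 0.325 V.
Assume saturation: I_D = ½ k_p V_ov² = 0.5 × 1.71 × 0.325² = 0.0903 mA, giving V_SD = V_DD − I_D R_D = 1.84 − 0.0903 × 7.91 = 1.13 V.
V_SD = 1.13 V ≥ V_ov = 0.325 V, confirming saturation.

I_D = 0.0903 mA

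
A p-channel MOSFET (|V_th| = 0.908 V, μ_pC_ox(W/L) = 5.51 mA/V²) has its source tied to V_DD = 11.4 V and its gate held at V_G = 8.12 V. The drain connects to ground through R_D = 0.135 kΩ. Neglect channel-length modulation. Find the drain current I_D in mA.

V_SG = V_DD − V_G = 11.4 − 8.12 = 3.28 V, so V_ov = 3.28 − 0.908 = 2.37 V.
Assume saturation: I_D = ½ k_p V_ov² = 0.5 × 5.51 × 2.37² = 15.5 mA, giving V_SD = V_DD − I_D R_D = 11.4 − 15.5 × 0.135 = 9.31 V.
V_SD = 9.31 V ≥ V_ov = 2.37 V, confirming saturation.

I_D = 15.5 mA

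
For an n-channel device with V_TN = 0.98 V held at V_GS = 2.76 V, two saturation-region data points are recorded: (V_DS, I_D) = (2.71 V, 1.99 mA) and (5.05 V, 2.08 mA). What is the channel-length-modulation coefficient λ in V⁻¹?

λ = 0.0204 V⁻¹

With V_GS fixed, I_D ∝ (1 + λ V_DS) in saturation, so I_D2/I_D1 = (1 + λ V_DS2)/(1 + λ V_DS1).
2.08/1.99 = 1.045 = (1 + 5.05 λ)/(1 + 2.71 λ).
Solving: λ (I_D1 V_DS2 − I_D2 V_DS1) = I_D2 − I_D1, so λ = (2.08 − 1.99) / (1.99 × 5.05 − 2.08 × 2.71) = 0.09 / 4.41 = 0.0204 V⁻¹.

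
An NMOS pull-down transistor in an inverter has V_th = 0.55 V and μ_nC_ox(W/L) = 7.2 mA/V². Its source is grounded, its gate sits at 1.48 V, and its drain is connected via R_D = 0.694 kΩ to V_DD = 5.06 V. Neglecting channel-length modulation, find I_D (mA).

V_GS = V_G = 1.48 V, so V_ov = 1.48 − 0.55 = 0.93 V.
Assume saturation: I_D = ½ k_n V_ov² = 0.5 × 7.2 × 0.93² = 3.11 mA, giving V_DS = V_DD − I_D R_D = 5.06 − 3.11 × 0.694 = 2.9 V.
V_DS = 2.9 V ≥ V_ov = 0.93 V, confirming saturation.

I_D = 3.11 mA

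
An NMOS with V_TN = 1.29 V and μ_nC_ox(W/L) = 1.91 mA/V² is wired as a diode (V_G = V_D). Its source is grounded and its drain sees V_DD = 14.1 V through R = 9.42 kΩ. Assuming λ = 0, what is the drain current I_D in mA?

I_D = 1.24 mA

With gate tied to drain, V_GS = V_DS ≥ V_GS − V_TN, so the device is in saturation.
KCL at the drain: ½ k_n (V_GS − V_TN)² = (V_DD − V_GS)/R.
Let x = V_GS − 1.29. Then 9 x² + x − 12.81 = 0, giving x = 1.14 V (positive root), so V_GS = 2.43 V.
I_D = (V_DD − V_GS)/R = (14.1 − 2.43) / 9.42 = 1.24 mA.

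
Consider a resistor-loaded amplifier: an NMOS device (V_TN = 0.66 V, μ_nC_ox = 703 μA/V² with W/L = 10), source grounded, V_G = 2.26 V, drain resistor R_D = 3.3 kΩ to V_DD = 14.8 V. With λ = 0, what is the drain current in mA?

V_GS = V_G = 2.26 V, so V_ov = 2.26 − 0.66 = 1.6 V.
k_n = μ_nC_ox · (W/L) = 7.03 mA/V².
Assume saturation: I_D = ½ k_n V_ov² = 0.5 × 7.03 × 1.6² = 9 mA, giving V_DS = V_DD − I_D R_D = 14.8 − 9 × 3.3 = -14.9 V.
But -14.9 V < V_ov = 1.6 V, so the device is actually in triode.
In triode I_D = k_n[V_ov V_DS − ½ V_DS²] and I_D = (V_DD − V_DS)/R_D. Equating: 11.6 V_DS² − 38.12 V_DS + 14.8 = 0, giving V_DS = 0.45 V (the root below V_ov).
I_D = (14.8 − 0.45) / 3.3 = 4.35 mA.

I_D = 4.35 mA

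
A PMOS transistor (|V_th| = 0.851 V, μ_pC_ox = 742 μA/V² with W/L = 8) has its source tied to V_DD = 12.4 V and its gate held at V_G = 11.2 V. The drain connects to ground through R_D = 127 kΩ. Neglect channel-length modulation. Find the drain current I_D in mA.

I_D = 0.0972 mA

V_SG = V_DD − V_G = 12.4 − 11.2 = 1.2 V, so V_ov = 1.2 − 0.851 = 0.349 V.
k_p = μ_pC_ox · (W/L) = 5.936 mA/V².
Assume saturation: I_D = ½ k_p V_ov² = 0.5 × 5.936 × 0.349² = 0.362 mA, giving V_SD = V_DD − I_D R_D = 12.4 − 0.362 × 127 = -33.5 V.
But -33.5 V < V_ov = 0.349 V, so the device is actually in triode.
In triode I_D = k_p[V_ov V_SD − ½ V_SD²] and I_D = (V_DD − V_SD)/R_D. Equating: 377 V_SD² − 264.1 V_SD + 12.4 = 0, giving V_SD = 0.0506 V (the root below V_ov).
I_D = (12.4 − 0.0506) / 127 = 0.0972 mA.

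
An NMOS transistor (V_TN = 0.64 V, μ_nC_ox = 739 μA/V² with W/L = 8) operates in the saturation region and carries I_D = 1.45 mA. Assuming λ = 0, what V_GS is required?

V_GS = 1.34 V

k_n = μ_nC_ox · (W/L) = 5.912 mA/V².
In saturation I_D = ½ k_n (V_GS − V_TN)², so V_GS − V_TN = √(2 I_D / k_n) = √(2 × 1.45 / 5.912) = 0.7 V.
V_GS = 0.64 + 0.7 = 1.34 V.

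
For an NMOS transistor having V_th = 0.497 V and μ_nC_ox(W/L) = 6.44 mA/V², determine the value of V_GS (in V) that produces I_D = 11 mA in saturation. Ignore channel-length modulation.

In saturation I_D = ½ k_n (V_GS − V_th)², so V_GS − V_th = √(2 I_D / k_n) = √(2 × 11 / 6.44) = 1.85 V.
V_GS = 0.497 + 1.85 = 2.35 V.

V_GS = 2.35 V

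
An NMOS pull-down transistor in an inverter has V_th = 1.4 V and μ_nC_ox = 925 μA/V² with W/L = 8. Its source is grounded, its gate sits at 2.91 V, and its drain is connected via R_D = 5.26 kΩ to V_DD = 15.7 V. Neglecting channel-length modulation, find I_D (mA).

V_GS = V_G = 2.91 V, so V_ov = 2.91 − 1.4 = 1.51 V.
k_n = μ_nC_ox · (W/L) = 7.4 mA/V².
Assume saturation: I_D = ½ k_n V_ov² = 0.5 × 7.4 × 1.51² = 8.44 mA, giving V_DS = V_DD − I_D R_D = 15.7 − 8.44 × 5.26 = -28.7 V.
But -28.7 V < V_ov = 1.51 V, so the device is actually in triode.
In triode I_D = k_n[V_ov V_DS − ½ V_DS²] and I_D = (V_DD − V_DS)/R_D. Equating: 19.5 V_DS² − 59.78 V_DS + 15.7 = 0, giving V_DS = 0.29 V (the root below V_ov).
I_D = (15.7 − 0.29) / 5.26 = 2.93 mA.

I_D = 2.93 mA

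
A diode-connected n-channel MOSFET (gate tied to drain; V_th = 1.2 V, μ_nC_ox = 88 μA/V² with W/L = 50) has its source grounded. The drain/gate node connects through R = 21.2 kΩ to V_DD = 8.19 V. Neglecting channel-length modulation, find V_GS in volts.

With gate tied to drain, V_GS = V_DS ≥ V_GS − V_th, so the device is in saturation.
k_n = μ_nC_ox · (W/L) = 4.4 mA/V².
KCL at the drain: ½ k_n (V_GS − V_th)² = (V_DD − V_GS)/R.
Let x = V_GS − 1.2. Then 46.6 x² + x − 6.99 = 0, giving x = 0.377 V (positive root), so V_GS = 1.58 V.
I_D = (V_DD − V_GS)/R = (8.19 − 1.58) / 21.2 = 0.312 mA.

V_GS = 1.58 V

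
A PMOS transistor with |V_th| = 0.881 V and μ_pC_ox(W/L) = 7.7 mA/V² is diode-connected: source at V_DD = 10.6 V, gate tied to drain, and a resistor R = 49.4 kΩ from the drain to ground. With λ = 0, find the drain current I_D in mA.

With gate tied to drain, V_SG = V_SD ≥ V_SG − |V_th|, so the device is in saturation.
KCL at the drain: ½ k_p (V_SG − |V_th|)² = (V_DD − V_SG)/R.
Let x = V_SG − 0.881. Then 190 x² + x − 9.719 = 0, giving x = 0.223 V (positive root), so V_SG = 1.1 V.
I_D = (V_DD − V_SG)/R = (10.6 − 1.1) / 49.4 = 0.192 mA.

I_D = 0.192 mA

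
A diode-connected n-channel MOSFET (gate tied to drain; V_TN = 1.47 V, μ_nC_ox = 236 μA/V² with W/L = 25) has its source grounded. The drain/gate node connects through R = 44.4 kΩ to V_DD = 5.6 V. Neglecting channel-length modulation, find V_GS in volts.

With gate tied to drain, V_GS = V_DS ≥ V_GS − V_TN, so the device is in saturation.
k_n = μ_nC_ox · (W/L) = 5.9 mA/V².
KCL at the drain: ½ k_n (V_GS − V_TN)² = (V_DD − V_GS)/R.
Let x = V_GS − 1.47. Then 131 x² + x − 4.13 = 0, giving x = 0.174 V (positive root), so V_GS = 1.64 V.
I_D = (V_DD − V_GS)/R = (5.6 − 1.64) / 44.4 = 0.0891 mA.

V_GS = 1.64 V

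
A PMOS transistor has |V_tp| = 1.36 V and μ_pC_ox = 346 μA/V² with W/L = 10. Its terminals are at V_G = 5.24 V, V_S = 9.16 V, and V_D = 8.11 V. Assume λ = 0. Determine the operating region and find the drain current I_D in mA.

V_SG = V_S − V_G = 9.16 − 5.24 = 3.92 V; V_SD = V_S − V_D = 9.16 − 8.11 = 1.05 V.
k_p = μ_pC_ox · (W/L) = 3.46 mA/V².
V_ov = V_SG − |V_tp| = 3.92 − 1.36 = 2.56 V.
Since V_SD = 1.05 V < V_ov = 2.56 V, the device is in the triode region.
I_D = k_p [V_ov · V_SD − ½ V_SD²] = 3.46 × [2.56 × 1.05 − 0.5 × 1.05²] = 7.39 mA.

Triode; I_D = 7.39 mA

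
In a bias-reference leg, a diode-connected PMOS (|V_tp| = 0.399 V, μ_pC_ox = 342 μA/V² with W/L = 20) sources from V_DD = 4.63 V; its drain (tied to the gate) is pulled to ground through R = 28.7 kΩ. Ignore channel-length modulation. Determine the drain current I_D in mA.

I_D = 0.140 mA

With gate tied to drain, V_SG = V_SD ≥ V_SG − |V_tp|, so the device is in saturation.
k_p = μ_pC_ox · (W/L) = 6.84 mA/V².
KCL at the drain: ½ k_p (V_SG − |V_tp|)² = (V_DD − V_SG)/R.
Let x = V_SG − 0.399. Then 98.2 x² + x − 4.231 = 0, giving x = 0.203 V (positive root), so V_SG = 0.602 V.
I_D = (V_DD − V_SG)/R = (4.63 − 0.602) / 28.7 = 0.14 mA.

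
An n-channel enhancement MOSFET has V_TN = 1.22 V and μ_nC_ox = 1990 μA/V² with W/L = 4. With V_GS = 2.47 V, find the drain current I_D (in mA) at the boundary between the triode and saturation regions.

At the boundary V_DS = V_ov = V_GS − V_TN = 2.47 − 1.22 = 1.25 V.
k_n = μ_nC_ox · (W/L) = 7.96 mA/V².
I_D = ½ k_n V_ov² = 0.5 × 7.96 × 1.25² = 6.22 mA.

I_D = 6.22 mA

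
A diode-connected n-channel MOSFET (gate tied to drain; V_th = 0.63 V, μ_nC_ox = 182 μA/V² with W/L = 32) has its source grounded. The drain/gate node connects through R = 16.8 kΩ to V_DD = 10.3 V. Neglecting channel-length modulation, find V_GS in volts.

V_GS = 1.06 V

With gate tied to drain, V_GS = V_DS ≥ V_GS − V_th, so the device is in saturation.
k_n = μ_nC_ox · (W/L) = 5.824 mA/V².
KCL at the drain: ½ k_n (V_GS − V_th)² = (V_DD − V_GS)/R.
Let x = V_GS − 0.63. Then 48.9 x² + x − 9.67 = 0, giving x = 0.434 V (positive root), so V_GS = 1.06 V.
I_D = (V_DD − V_GS)/R = (10.3 − 1.06) / 16.8 = 0.55 mA.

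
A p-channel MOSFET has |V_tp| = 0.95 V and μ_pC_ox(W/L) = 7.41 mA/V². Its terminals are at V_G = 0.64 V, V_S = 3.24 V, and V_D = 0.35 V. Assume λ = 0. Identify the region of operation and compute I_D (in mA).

Saturation; I_D = 10.1 mA

V_SG = V_S − V_G = 3.24 − 0.64 = 2.6 V; V_SD = V_S − V_D = 3.24 − 0.35 = 2.89 V.
V_ov = V_SG − |V_tp| = 2.6 − 0.95 = 1.65 V.
Since V_SD = 2.89 V ≥ V_ov = 1.65 V, the device is in saturation.
I_D = ½ k_p V_ov² = 0.5 × 7.41 × 1.65² = 10.1 mA.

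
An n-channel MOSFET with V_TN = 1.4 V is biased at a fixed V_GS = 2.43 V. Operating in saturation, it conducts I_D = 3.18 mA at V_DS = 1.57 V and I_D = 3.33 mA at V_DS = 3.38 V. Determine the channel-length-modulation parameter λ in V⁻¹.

λ = 0.0272 V⁻¹

With V_GS fixed, I_D ∝ (1 + λ V_DS) in saturation, so I_D2/I_D1 = (1 + λ V_DS2)/(1 + λ V_DS1).
3.33/3.18 = 1.047 = (1 + 3.38 λ)/(1 + 1.57 λ).
Solving: λ (I_D1 V_DS2 − I_D2 V_DS1) = I_D2 − I_D1, so λ = (3.33 − 3.18) / (3.18 × 3.38 − 3.33 × 1.57) = 0.15 / 5.52 = 0.0272 V⁻¹.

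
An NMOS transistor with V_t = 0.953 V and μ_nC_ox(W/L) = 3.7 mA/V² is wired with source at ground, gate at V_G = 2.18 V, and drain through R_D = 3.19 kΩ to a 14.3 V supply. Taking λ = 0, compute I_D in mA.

I_D = 2.79 mA

V_GS = V_G = 2.18 V, so V_ov = 2.18 − 0.953 = 1.23 V.
Assume saturation: I_D = ½ k_n V_ov² = 0.5 × 3.7 × 1.23² = 2.79 mA, giving V_DS = V_DD − I_D R_D = 14.3 − 2.79 × 3.19 = 5.42 V.
V_DS = 5.42 V ≥ V_ov = 1.23 V, confirming saturation.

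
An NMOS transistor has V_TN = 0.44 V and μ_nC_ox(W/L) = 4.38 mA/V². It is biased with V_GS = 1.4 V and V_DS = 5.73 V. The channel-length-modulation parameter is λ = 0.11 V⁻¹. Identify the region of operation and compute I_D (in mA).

Saturation; I_D = 3.29 mA

V_ov = V_GS − V_TN = 1.4 − 0.44 = 0.96 V.
Since V_DS = 5.73 V ≥ V_ov = 0.96 V, the device is in saturation.
I_D = ½ k_n V_ov² (1 + λ V_DS) = 0.5 × 4.38 × 0.96² × (1 + 0.11 × 5.73) = 3.29 mA.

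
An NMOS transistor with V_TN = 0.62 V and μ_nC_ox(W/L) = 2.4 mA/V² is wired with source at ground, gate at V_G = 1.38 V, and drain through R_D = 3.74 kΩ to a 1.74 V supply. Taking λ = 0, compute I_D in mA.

I_D = 0.395 mA

V_GS = V_G = 1.38 V, so V_ov = 1.38 − 0.62 = 0.76 V.
Assume saturation: I_D = ½ k_n V_ov² = 0.5 × 2.4 × 0.76² = 0.693 mA, giving V_DS = V_DD − I_D R_D = 1.74 − 0.693 × 3.74 = -0.852 V.
But -0.852 V < V_ov = 0.76 V, so the device is actually in triode.
In triode I_D = k_n[V_ov V_DS − ½ V_DS²] and I_D = (V_DD − V_DS)/R_D. Equating: 4.49 V_DS² − 7.822 V_DS + 1.74 = 0, giving V_DS = 0.262 V (the root below V_ov).
I_D = (1.74 − 0.262) / 3.74 = 0.395 mA.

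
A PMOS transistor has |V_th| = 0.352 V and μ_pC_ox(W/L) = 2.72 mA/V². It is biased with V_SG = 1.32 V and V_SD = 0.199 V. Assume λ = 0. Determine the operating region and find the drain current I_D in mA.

Triode; I_D = 0.470 mA

V_ov = V_SG − |V_th| = 1.32 − 0.352 = 0.968 V.
Since V_SD = 0.199 V < V_ov = 0.968 V, the device is in the triode region.
I_D = k_p [V_ov · V_SD − ½ V_SD²] = 2.72 × [0.968 × 0.199 − 0.5 × 0.199²] = 0.47 mA.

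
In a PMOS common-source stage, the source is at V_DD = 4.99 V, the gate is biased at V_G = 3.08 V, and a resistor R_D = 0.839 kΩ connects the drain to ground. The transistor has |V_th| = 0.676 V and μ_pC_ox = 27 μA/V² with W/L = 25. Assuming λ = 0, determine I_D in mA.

V_SG = V_DD − V_G = 4.99 − 3.08 = 1.91 V, so V_ov = 1.91 − 0.676 = 1.23 V.
k_p = μ_pC_ox · (W/L) = 0.675 mA/V².
Assume saturation: I_D = ½ k_p V_ov² = 0.5 × 0.675 × 1.23² = 0.514 mA, giving V_SD = V_DD − I_D R_D = 4.99 − 0.514 × 0.839 = 4.56 V.
V_SD = 4.56 V ≥ V_ov = 1.23 V, confirming saturation.

I_D = 0.514 mA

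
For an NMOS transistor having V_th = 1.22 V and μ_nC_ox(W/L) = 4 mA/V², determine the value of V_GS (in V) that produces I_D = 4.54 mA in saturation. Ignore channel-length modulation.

In saturation I_D = ½ k_n (V_GS − V_th)², so V_GS − V_th = √(2 I_D / k_n) = √(2 × 4.54 / 4) = 1.51 V.
V_GS = 1.22 + 1.51 = 2.73 V.

V_GS = 2.73 V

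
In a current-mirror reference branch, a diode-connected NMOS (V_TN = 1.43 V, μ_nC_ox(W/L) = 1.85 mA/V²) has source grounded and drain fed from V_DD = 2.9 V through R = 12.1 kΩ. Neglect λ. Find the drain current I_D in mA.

With gate tied to drain, V_GS = V_DS ≥ V_GS − V_TN, so the device is in saturation.
KCL at the drain: ½ k_n (V_GS − V_TN)² = (V_DD − V_GS)/R.
Let x = V_GS − 1.43. Then 11.2 x² + x − 1.47 = 0, giving x = 0.32 V (positive root), so V_GS = 1.75 V.
I_D = (V_DD − V_GS)/R = (2.9 − 1.75) / 12.1 = 0.095 mA.

I_D = 0.0950 mA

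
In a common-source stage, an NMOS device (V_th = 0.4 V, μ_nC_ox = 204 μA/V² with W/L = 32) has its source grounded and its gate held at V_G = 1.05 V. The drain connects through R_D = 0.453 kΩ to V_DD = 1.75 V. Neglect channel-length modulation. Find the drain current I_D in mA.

V_GS = V_G = 1.05 V, so V_ov = 1.05 − 0.4 = 0.65 V.
k_n = μ_nC_ox · (W/L) = 6.528 mA/V².
Assume saturation: I_D = ½ k_n V_ov² = 0.5 × 6.528 × 0.65² = 1.38 mA, giving V_DS = V_DD − I_D R_D = 1.75 − 1.38 × 0.453 = 1.13 V.
V_DS = 1.13 V ≥ V_ov = 0.65 V, confirming saturation.

I_D = 1.38 mA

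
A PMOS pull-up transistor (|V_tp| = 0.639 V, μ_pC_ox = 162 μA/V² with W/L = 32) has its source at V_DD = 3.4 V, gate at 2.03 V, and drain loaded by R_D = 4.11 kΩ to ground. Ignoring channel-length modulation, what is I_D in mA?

I_D = 0.768 mA

V_SG = V_DD − V_G = 3.4 − 2.03 = 1.37 V, so V_ov = 1.37 − 0.639 = 0.731 V.
k_p = μ_pC_ox · (W/L) = 5.184 mA/V².
Assume saturation: I_D = ½ k_p V_ov² = 0.5 × 5.184 × 0.731² = 1.39 mA, giving V_SD = V_DD − I_D R_D = 3.4 − 1.39 × 4.11 = -2.29 V.
But -2.29 V < V_ov = 0.731 V, so the device is actually in triode.
In triode I_D = k_p[V_ov V_SD − ½ V_SD²] and I_D = (V_DD − V_SD)/R_D. Equating: 10.7 V_SD² − 16.57 V_SD + 3.4 = 0, giving V_SD = 0.243 V (the root below V_ov).
I_D = (3.4 − 0.243) / 4.11 = 0.768 mA.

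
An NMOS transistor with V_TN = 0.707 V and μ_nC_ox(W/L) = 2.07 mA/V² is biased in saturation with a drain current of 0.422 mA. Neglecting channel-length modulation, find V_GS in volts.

V_GS = 1.35 V

In saturation I_D = ½ k_n (V_GS − V_TN)², so V_GS − V_TN = √(2 I_D / k_n) = √(2 × 0.422 / 2.07) = 0.639 V.
V_GS = 0.707 + 0.639 = 1.35 V.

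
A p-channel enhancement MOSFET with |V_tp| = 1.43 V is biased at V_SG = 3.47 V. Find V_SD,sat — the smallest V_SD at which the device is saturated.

V_SD,sat = 2.04 V

The boundary between triode and saturation is V_SD = V_SG − |V_tp| = V_ov.
V_ov = 3.47 − 1.43 = 2.04 V.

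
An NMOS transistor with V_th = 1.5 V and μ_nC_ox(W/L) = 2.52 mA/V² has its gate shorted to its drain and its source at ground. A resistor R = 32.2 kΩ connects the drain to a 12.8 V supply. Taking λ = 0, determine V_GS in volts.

V_GS = 2.02 V

With gate tied to drain, V_GS = V_DS ≥ V_GS − V_th, so the device is in saturation.
KCL at the drain: ½ k_n (V_GS − V_th)² = (V_DD − V_GS)/R.
Let x = V_GS − 1.5. Then 40.6 x² + x − 11.3 = 0, giving x = 0.516 V (positive root), so V_GS = 2.02 V.
I_D = (V_DD − V_GS)/R = (12.8 − 2.02) / 32.2 = 0.335 mA.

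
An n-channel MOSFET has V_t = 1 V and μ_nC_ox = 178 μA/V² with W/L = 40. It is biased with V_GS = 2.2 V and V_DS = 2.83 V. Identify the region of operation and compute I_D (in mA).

k_n = μ_nC_ox · (W/L) = 7.12 mA/V².
V_ov = V_GS − V_t = 2.2 − 1 = 1.2 V.
Since V_DS = 2.83 V ≥ V_ov = 1.2 V, the device is in saturation.
I_D = ½ k_n V_ov² = 0.5 × 7.12 × 1.2² = 5.13 mA.

Saturation; I_D = 5.13 mA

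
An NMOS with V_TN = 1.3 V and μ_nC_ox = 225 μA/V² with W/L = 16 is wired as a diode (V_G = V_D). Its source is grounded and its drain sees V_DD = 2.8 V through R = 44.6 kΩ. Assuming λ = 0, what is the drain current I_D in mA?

With gate tied to drain, V_GS = V_DS ≥ V_GS − V_TN, so the device is in saturation.
k_n = μ_nC_ox · (W/L) = 3.6 mA/V².
KCL at the drain: ½ k_n (V_GS − V_TN)² = (V_DD − V_GS)/R.
Let x = V_GS − 1.3. Then 80.3 x² + x − 1.5 = 0, giving x = 0.131 V (positive root), so V_GS = 1.43 V.
I_D = (V_DD − V_GS)/R = (2.8 − 1.43) / 44.6 = 0.0307 mA.

I_D = 0.0307 mA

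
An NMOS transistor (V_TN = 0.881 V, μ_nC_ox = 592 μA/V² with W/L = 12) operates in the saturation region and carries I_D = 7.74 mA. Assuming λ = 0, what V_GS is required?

k_n = μ_nC_ox · (W/L) = 7.104 mA/V².
In saturation I_D = ½ k_n (V_GS − V_TN)², so V_GS − V_TN = √(2 I_D / k_n) = √(2 × 7.74 / 7.104) = 1.48 V.
V_GS = 0.881 + 1.48 = 2.36 V.

V_GS = 2.36 V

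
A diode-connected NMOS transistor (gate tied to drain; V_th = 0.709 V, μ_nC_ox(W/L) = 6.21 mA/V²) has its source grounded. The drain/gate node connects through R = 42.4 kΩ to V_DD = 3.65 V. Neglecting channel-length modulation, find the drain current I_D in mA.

I_D = 0.0659 mA

With gate tied to drain, V_GS = V_DS ≥ V_GS − V_th, so the device is in saturation.
KCL at the drain: ½ k_n (V_GS − V_th)² = (V_DD − V_GS)/R.
Let x = V_GS − 0.709. Then 132 x² + x − 2.941 = 0, giving x = 0.146 V (positive root), so V_GS = 0.855 V.
I_D = (V_DD − V_GS)/R = (3.65 − 0.855) / 42.4 = 0.0659 mA.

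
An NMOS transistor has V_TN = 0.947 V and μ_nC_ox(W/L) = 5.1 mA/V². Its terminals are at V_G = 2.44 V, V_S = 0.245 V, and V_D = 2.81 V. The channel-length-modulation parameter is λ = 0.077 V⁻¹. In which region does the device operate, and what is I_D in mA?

V_GS = V_G − V_S = 2.44 − 0.245 = 2.19 V; V_DS = V_D − V_S = 2.81 − 0.245 = 2.56 V.
V_ov = V_GS − V_TN = 2.19 − 0.947 = 1.25 V.
Since V_DS = 2.56 V ≥ V_ov = 1.25 V, the device is in saturation.
I_D = ½ k_n V_ov² (1 + λ V_DS) = 0.5 × 5.1 × 1.25² × (1 + 0.077 × 2.56) = 4.76 mA.

Saturation; I_D = 4.76 mA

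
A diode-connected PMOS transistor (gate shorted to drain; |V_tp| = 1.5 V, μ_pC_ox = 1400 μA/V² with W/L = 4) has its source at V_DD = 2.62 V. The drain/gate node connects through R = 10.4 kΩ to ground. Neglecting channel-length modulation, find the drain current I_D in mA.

With gate tied to drain, V_SG = V_SD ≥ V_SG − |V_tp|, so the device is in saturation.
k_p = μ_pC_ox · (W/L) = 5.6 mA/V².
KCL at the drain: ½ k_p (V_SG − |V_tp|)² = (V_DD − V_SG)/R.
Let x = V_SG − 1.5. Then 29.1 x² + x − 1.12 = 0, giving x = 0.18 V (positive root), so V_SG = 1.68 V.
I_D = (V_DD − V_SG)/R = (2.62 − 1.68) / 10.4 = 0.0904 mA.

I_D = 0.0904 mA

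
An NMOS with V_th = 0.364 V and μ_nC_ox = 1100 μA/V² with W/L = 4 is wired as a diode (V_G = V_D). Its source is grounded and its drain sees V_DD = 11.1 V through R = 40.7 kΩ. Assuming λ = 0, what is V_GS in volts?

With gate tied to drain, V_GS = V_DS ≥ V_GS − V_th, so the device is in saturation.
k_n = μ_nC_ox · (W/L) = 4.4 mA/V².
KCL at the drain: ½ k_n (V_GS − V_th)² = (V_DD − V_GS)/R.
Let x = V_GS − 0.364. Then 89.5 x² + x − 10.74 = 0, giving x = 0.341 V (positive root), so V_GS = 0.705 V.
I_D = (V_DD − V_GS)/R = (11.1 − 0.705) / 40.7 = 0.255 mA.

V_GS = 0.705 V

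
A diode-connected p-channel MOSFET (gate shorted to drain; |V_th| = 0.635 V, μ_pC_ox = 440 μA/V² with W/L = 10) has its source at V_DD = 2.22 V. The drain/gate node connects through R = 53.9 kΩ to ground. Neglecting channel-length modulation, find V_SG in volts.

With gate tied to drain, V_SG = V_SD ≥ V_SG − |V_th|, so the device is in saturation.
k_p = μ_pC_ox · (W/L) = 4.4 mA/V².
KCL at the drain: ½ k_p (V_SG − |V_th|)² = (V_DD − V_SG)/R.
Let x = V_SG − 0.635. Then 119 x² + x − 1.585 = 0, giving x = 0.111 V (positive root), so V_SG = 0.746 V.
I_D = (V_DD − V_SG)/R = (2.22 − 0.746) / 53.9 = 0.0273 mA.

V_SG = 0.746 V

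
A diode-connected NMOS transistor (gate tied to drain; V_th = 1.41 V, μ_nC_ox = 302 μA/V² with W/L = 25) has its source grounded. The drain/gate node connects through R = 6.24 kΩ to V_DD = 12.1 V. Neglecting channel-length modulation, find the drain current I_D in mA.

With gate tied to drain, V_GS = V_DS ≥ V_GS − V_th, so the device is in saturation.
k_n = μ_nC_ox · (W/L) = 7.55 mA/V².
KCL at the drain: ½ k_n (V_GS − V_th)² = (V_DD − V_GS)/R.
Let x = V_GS − 1.41. Then 23.6 x² + x − 10.69 = 0, giving x = 0.653 V (positive root), so V_GS = 2.06 V.
I_D = (V_DD − V_GS)/R = (12.1 − 2.06) / 6.24 = 1.61 mA.

I_D = 1.61 mA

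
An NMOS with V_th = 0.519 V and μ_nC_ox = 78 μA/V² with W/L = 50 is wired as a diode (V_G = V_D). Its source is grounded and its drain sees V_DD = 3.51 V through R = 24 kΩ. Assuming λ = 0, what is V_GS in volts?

With gate tied to drain, V_GS = V_DS ≥ V_GS − V_th, so the device is in saturation.
k_n = μ_nC_ox · (W/L) = 3.9 mA/V².
KCL at the drain: ½ k_n (V_GS − V_th)² = (V_DD − V_GS)/R.
Let x = V_GS − 0.519. Then 46.8 x² + x − 2.991 = 0, giving x = 0.242 V (positive root), so V_GS = 0.761 V.
I_D = (V_DD − V_GS)/R = (3.51 − 0.761) / 24 = 0.115 mA.

V_GS = 0.761 V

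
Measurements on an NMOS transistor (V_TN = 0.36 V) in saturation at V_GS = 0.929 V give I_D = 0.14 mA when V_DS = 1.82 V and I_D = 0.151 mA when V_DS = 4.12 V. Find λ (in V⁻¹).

With V_GS fixed, I_D ∝ (1 + λ V_DS) in saturation, so I_D2/I_D1 = (1 + λ V_DS2)/(1 + λ V_DS1).
0.151/0.14 = 1.079 = (1 + 4.12 λ)/(1 + 1.82 λ).
Solving: λ (I_D1 V_DS2 − I_D2 V_DS1) = I_D2 − I_D1, so λ = (0.151 − 0.14) / (0.14 × 4.12 − 0.151 × 1.82) = 0.011 / 0.302 = 0.0364 V⁻¹.

λ = 0.0364 V⁻¹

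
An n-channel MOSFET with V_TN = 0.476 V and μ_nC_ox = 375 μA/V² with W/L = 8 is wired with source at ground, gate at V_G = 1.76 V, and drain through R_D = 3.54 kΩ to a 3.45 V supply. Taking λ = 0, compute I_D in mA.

I_D = 0.901 mA

V_GS = V_G = 1.76 V, so V_ov = 1.76 − 0.476 = 1.28 V.
k_n = μ_nC_ox · (W/L) = 3 mA/V².
Assume saturation: I_D = ½ k_n V_ov² = 0.5 × 3 × 1.28² = 2.47 mA, giving V_DS = V_DD − I_D R_D = 3.45 − 2.47 × 3.54 = -5.3 V.
But -5.3 V < V_ov = 1.28 V, so the device is actually in triode.
In triode I_D = k_n[V_ov V_DS − ½ V_DS²] and I_D = (V_DD − V_DS)/R_D. Equating: 5.31 V_DS² − 14.64 V_DS + 3.45 = 0, giving V_DS = 0.26 V (the root below V_ov).
I_D = (3.45 − 0.26) / 3.54 = 0.901 mA.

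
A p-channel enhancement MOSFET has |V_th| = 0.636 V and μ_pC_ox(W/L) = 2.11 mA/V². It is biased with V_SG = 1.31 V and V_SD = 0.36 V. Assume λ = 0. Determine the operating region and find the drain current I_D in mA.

Triode; I_D = 0.375 mA

V_ov = V_SG − |V_th| = 1.31 − 0.636 = 0.674 V.
Since V_SD = 0.36 V < V_ov = 0.674 V, the device is in the triode region.
I_D = k_p [V_ov · V_SD − ½ V_SD²] = 2.11 × [0.674 × 0.36 − 0.5 × 0.36²] = 0.375 mA.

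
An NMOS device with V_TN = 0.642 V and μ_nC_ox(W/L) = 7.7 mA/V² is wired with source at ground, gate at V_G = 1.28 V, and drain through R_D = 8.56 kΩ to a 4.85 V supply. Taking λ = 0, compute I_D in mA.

I_D = 0.552 mA

V_GS = V_G = 1.28 V, so V_ov = 1.28 − 0.642 = 0.638 V.
Assume saturation: I_D = ½ k_n V_ov² = 0.5 × 7.7 × 0.638² = 1.57 mA, giving V_DS = V_DD − I_D R_D = 4.85 − 1.57 × 8.56 = -8.56 V.
But -8.56 V < V_ov = 0.638 V, so the device is actually in triode.
In triode I_D = k_n[V_ov V_DS − ½ V_DS²] and I_D = (V_DD − V_DS)/R_D. Equating: 33 V_DS² − 43.05 V_DS + 4.85 = 0, giving V_DS = 0.125 V (the root below V_ov).
I_D = (4.85 − 0.125) / 8.56 = 0.552 mA.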